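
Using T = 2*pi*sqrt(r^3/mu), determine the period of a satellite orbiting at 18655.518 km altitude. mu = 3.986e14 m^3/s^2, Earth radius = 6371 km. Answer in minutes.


r = 25026.5180 km = 2.5026518e+07 m
T = 2*pi*sqrt(r^3/mu) = 2*pi*sqrt(1.5674774e+22 / 3.986e14)
T = 39401.4192 s = 656.6903 min

656.6903 minutes


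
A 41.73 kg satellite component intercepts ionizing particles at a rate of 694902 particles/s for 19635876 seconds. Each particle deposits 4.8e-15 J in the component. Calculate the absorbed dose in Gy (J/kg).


Total energy deposited = rate * time * E_per
  = 694902 * 19635876 * 4.8e-15 = 0.06549605 J
Dose = E_total / mass = 0.06549605 / 41.73
Dose = 0.001569519 Gy

0.0016 Gy


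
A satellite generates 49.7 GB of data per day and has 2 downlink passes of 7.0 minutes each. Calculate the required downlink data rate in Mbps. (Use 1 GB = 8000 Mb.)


total contact time = 2 * 7.0 * 60 = 840.0000 s
data = 49.7 GB = 397600.0000 Mb
rate = 397600.0000 / 840.0000 = 473.3333 Mbps

473.3333 Mbps


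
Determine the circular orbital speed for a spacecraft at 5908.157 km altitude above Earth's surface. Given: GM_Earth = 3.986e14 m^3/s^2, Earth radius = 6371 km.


r = R_E + alt = 6371.0 + 5908.157 = 12279.1570 km = 1.2279157e+07 m
v = sqrt(mu/r) = sqrt(3.986e14 / 1.2279157e+07) = 5697.5005 m/s = 5.6975 km/s

5.6975 km/s


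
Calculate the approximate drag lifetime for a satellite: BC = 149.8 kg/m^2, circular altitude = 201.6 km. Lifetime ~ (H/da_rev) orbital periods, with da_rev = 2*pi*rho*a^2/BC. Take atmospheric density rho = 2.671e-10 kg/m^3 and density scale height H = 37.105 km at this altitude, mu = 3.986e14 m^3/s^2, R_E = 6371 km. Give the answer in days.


a = R_E + alt = 6572.6000 km = 6.5726e+06 m
da_rev = 2*pi*rho*a^2/BC = 2*pi*2.671e-10*(6.5726e+06)^2/149.8 = 483.967667 m per revolution
N = H/da_rev = 37105.0000 m / 483.967667 m = 76.6683 revolutions
P = 2*pi*sqrt(a^3/mu) = 5302.9438 s
lifetime = N*P = 76.6683 * 5302.9438 = 406567.9246 s = 4.7056 days

4.7056 days


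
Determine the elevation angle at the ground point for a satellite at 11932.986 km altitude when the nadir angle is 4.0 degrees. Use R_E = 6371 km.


r = R_E + alt = 18303.9860 km
Law of sines in the satellite / Earth-center / ground-point triangle:
  sin(nadir)/R_E = sin(90 + el)/r  =>  cos(el) = (r/R_E)*sin(nadir)
cos(el) = (18303.9860 / 6371.0000) * sin(4.0 deg) = 0.2004115
el = arccos(0.2004115) = 78.4390 deg
(Earth-central angle = 90 - nadir - el = 7.5610 deg)

78.4390 degrees


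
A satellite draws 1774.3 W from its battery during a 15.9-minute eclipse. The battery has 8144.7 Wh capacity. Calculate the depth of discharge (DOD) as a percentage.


E_used = P * t / 60 = 1774.3 * 15.9 / 60 = 470.1895 Wh
DOD = E_used / E_total * 100 = 470.1895 / 8144.7 * 100
DOD = 5.7730 %

5.7730 %


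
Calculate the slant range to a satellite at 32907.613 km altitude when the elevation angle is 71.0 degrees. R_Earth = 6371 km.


h = 32907.613 km, el = 71.0 deg
d = -R_E*sin(el) + sqrt((R_E*sin(el))^2 + 2*R_E*h + h^2)
d = -6371.0000*sin(1.2392) + sqrt((6371.0000*0.9455186)^2 + 2*6371.0000*32907.613 + 32907.613^2)
d = 33199.9097 km

33199.9097 km


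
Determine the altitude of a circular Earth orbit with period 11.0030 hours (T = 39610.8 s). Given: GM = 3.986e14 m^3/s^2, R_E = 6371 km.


T = 39610.8 s
r = (mu*T^2/(4*pi^2))^(1/3) = (3.986e14 * 39610.8^2 / (4*pi^2))^(1/3)
r = 2.5115101e+07 m = 25115.1010 km
alt = r - R_E = 25115.1010 - 6371 = 18744.1010 km

18744.1010 km


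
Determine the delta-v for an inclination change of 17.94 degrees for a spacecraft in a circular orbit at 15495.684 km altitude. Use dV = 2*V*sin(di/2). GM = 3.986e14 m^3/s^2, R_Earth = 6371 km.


r = 21866.6840 km = 2.1866684e+07 m
V = sqrt(mu/r) = 4269.5016 m/s
di = 17.94 deg = 0.3131121 rad
dV = 2*V*sin(di/2) = 2*4269.5016*sin(0.156556)
dV = 1331.3783 m/s = 1.3314 km/s

1.3314 km/s


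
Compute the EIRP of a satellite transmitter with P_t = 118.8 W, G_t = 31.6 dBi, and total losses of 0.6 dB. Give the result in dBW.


Pt = 118.8 W = 20.7482 dBW
EIRP = Pt_dBW + Gt - losses = 20.7482 + 31.6 - 0.6 = 51.7482 dBW

51.7482 dBW


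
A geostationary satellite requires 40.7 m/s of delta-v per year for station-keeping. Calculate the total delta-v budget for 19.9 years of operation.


dV = rate * years = 40.7 * 19.9
dV = 809.9300 m/s

809.9300 m/s


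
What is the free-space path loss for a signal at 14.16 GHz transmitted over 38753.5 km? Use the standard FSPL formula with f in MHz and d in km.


f = 14.16 GHz = 14160.0000 MHz
d = 38753.5 km
FSPL = 32.44 + 20*log10(14160.0000) + 20*log10(38753.5)
FSPL = 32.44 + 83.0213 + 91.7662
FSPL = 207.2275 dB

207.2275 dB


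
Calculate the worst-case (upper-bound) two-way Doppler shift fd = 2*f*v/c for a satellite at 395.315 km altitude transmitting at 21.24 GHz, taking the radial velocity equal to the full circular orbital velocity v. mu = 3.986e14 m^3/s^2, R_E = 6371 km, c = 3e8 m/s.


r = 6.766315e+06 m
v = sqrt(mu/r) = 7675.2502 m/s (worst-case radial velocity)
f = 21.24 GHz = 2.124e+10 Hz
fd = 2*f*v/c = 2*2.124e+10*7675.2502/3.0e+08
fd = 1.0868154e+06 Hz

1.0868e+06 Hz


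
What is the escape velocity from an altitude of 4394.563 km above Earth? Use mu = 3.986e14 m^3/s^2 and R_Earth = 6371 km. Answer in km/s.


r = 6371.0 + 4394.563 = 10765.5630 km = 1.0765563e+07 m
v_esc = sqrt(2*mu/r) = sqrt(2*3.986e14 / 1.0765563e+07)
v_esc = 8605.2853 m/s = 8.6053 km/s

8.6053 km/s


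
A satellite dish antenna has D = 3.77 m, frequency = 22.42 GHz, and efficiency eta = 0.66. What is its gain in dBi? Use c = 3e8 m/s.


lambda = c/f = 3e8 / 2.242e+10 = 0.01338091 m
G = eta*(pi*D/lambda)^2 = 0.66*(pi*3.77/0.01338091)^2
G = 517076.8428 (linear)
G = 10*log10(517076.8428) = 57.1356 dBi

57.1356 dBi


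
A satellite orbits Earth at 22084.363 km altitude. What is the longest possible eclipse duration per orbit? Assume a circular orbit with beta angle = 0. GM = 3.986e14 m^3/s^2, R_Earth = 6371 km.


r = 28455.3630 km
T = 796.1707 min
Eclipse fraction = arcsin(R_E/r)/pi = arcsin(6371.0000/28455.3630)/pi
= arcsin(0.2238945)/pi = 0.07187712
Eclipse duration = 0.07187712 * 796.1707 = 57.2265 min

57.2265 minutes


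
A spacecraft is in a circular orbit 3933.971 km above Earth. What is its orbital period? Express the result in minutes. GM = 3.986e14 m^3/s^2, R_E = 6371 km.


r = 10304.9710 km = 1.0304971e+07 m
T = 2*pi*sqrt(r^3/mu) = 2*pi*sqrt(1.0943099e+21 / 3.986e14)
T = 10410.7348 s = 173.5122 min

173.5122 minutes


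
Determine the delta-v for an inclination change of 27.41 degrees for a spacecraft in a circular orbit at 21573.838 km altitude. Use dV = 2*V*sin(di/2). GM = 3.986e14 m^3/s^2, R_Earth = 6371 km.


r = 27944.8380 km = 2.7944838e+07 m
V = sqrt(mu/r) = 3776.7466 m/s
di = 27.41 deg = 0.4783947 rad
dV = 2*V*sin(di/2) = 2*3776.7466*sin(0.2391974)
dV = 1789.5957 m/s = 1.7896 km/s

1.7896 km/s


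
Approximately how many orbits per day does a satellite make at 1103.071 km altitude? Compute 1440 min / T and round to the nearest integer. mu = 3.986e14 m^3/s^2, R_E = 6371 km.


r = 7.474071e+06 m
T = 2*pi*sqrt(r^3/mu) = 6430.5342 s = 107.1756 min
revs/day = 1440 / 107.1756 = 13.4359
Rounded: 13 revolutions per day

13 revolutions per day


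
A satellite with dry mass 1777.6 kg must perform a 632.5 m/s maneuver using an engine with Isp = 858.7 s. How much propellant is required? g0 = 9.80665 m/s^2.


ve = Isp * g0 = 858.7 * 9.80665 = 8420.970355 m/s
mass ratio = exp(dv/ve) = exp(632.5/8420.970355) = 1.07800284
m_prop = m_dry * (mr - 1) = 1777.6 * (1.07800284 - 1)
m_prop = 138.6579 kg

138.6579 kg


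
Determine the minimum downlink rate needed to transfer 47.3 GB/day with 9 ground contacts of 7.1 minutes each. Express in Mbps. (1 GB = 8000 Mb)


total contact time = 9 * 7.1 * 60 = 3834.0000 s
data = 47.3 GB = 378400.0000 Mb
rate = 378400.0000 / 3834.0000 = 98.6959 Mbps

98.6959 Mbps


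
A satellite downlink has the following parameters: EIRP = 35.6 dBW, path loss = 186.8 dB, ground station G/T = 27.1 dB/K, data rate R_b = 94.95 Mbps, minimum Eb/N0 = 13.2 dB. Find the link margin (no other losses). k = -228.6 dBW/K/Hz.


C/N0 = EIRP - FSPL + G/T - k = 35.6 - 186.8 + 27.1 - (-228.6)
C/N0 = 104.5000 dB-Hz
R_b = 94.95 Mbps = 9.495e+07 bps -> 10*log10(R_b) = 79.7749 dB-Hz
Eb/N0 = C/N0 - 10*log10(R_b) = 104.5000 - 79.7749 = 24.7251 dB
Margin = Eb/N0 - Eb/N0_req = 24.7251 - 13.2 = 11.5251 dB (link closes)

11.5251 dB


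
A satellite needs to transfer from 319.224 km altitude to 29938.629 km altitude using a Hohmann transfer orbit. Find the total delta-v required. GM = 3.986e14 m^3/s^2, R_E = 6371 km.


r1 = 6690.2240 km = 6.690224e+06 m
r2 = 36309.6290 km = 3.6309629e+07 m
dv1 = sqrt(mu/r1)*(sqrt(2*r2/(r1+r2)) - 1) = 2312.1454 m/s
dv2 = sqrt(mu/r2)*(1 - sqrt(2*r1/(r1+r2))) = 1465.0318 m/s
total dv = |dv1| + |dv2| = 2312.1454 + 1465.0318 = 3777.1772 m/s = 3.7772 km/s

3.7772 km/s


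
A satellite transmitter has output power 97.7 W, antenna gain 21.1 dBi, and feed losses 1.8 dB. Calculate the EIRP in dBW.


Pt = 97.7 W = 19.8989 dBW
EIRP = Pt_dBW + Gt - losses = 19.8989 + 21.1 - 1.8 = 39.1989 dBW

39.1989 dBW


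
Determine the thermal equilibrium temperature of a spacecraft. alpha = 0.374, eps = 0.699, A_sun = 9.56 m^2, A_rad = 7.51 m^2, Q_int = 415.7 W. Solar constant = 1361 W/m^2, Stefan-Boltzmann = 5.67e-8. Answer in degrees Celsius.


Numerator = alpha*S*A_sun + Q_int = 0.374*1361*9.56 + 415.7 = 5281.8738 W
Denominator = eps*sigma*A_rad = 0.699*5.67e-8*7.51 = 2.9764608e-07 W/K^4
T^4 = 1.7745484e+10 K^4
T = 364.9824 K = 91.8324 C

91.8324 degrees Celsius


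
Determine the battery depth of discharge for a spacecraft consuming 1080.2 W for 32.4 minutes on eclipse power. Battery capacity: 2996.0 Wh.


E_used = P * t / 60 = 1080.2 * 32.4 / 60 = 583.3080 Wh
DOD = E_used / E_total * 100 = 583.3080 / 2996.0 * 100
DOD = 19.4696 %

19.4696 %


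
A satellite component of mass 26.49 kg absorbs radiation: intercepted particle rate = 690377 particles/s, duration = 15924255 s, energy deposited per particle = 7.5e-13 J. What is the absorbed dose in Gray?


Total energy deposited = rate * time * E_per
  = 690377 * 15924255 * 7.5e-13 = 8.2453 J
Dose = E_total / mass = 8.2453 / 26.49
Dose = 0.311261 Gy

0.3113 Gy


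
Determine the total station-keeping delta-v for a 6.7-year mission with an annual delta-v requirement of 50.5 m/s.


dV = rate * years = 50.5 * 6.7
dV = 338.3500 m/s

338.3500 m/s


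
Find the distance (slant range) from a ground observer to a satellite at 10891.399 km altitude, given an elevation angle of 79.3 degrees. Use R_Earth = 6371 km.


h = 10891.399 km, el = 79.3 deg
d = -R_E*sin(el) + sqrt((R_E*sin(el))^2 + 2*R_E*h + h^2)
d = -6371.0000*sin(1.3840) + sqrt((6371.0000*0.9826128)^2 + 2*6371.0000*10891.399 + 10891.399^2)
d = 10961.5975 km

10961.5975 km


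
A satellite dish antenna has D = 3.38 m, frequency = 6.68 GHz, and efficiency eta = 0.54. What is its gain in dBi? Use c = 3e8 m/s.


lambda = c/f = 3e8 / 6.68e+09 = 0.04491018 m
G = eta*(pi*D/lambda)^2 = 0.54*(pi*3.38/0.04491018)^2
G = 30188.2071 (linear)
G = 10*log10(30188.2071) = 44.7984 dBi

44.7984 dBi


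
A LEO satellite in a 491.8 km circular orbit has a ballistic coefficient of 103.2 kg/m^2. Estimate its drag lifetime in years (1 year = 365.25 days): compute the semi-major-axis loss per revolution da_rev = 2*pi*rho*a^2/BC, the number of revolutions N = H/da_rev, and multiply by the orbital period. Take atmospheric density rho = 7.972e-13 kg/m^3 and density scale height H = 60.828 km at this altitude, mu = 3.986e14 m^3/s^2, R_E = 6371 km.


a = R_E + alt = 6862.8000 km = 6.8628e+06 m
da_rev = 2*pi*rho*a^2/BC = 2*pi*7.972e-13*(6.8628e+06)^2/103.2 = 2.285968 m per revolution
N = H/da_rev = 60828.0000 m / 2.285968 m = 26609.2964 revolutions
P = 2*pi*sqrt(a^3/mu) = 5658.0038 s
lifetime = N*P = 26609.2964 * 5658.0038 = 1.505555e+08 s = 1742.5405 days
years = 1742.5405 / 365.25 = 4.7708 years

4.7708 years


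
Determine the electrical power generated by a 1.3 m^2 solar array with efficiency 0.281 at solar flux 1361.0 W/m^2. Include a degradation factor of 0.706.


P = area * eta * S * degradation
P = 1.3 * 0.281 * 1361.0 * 0.706
P = 351.0043 W

351.0043 W


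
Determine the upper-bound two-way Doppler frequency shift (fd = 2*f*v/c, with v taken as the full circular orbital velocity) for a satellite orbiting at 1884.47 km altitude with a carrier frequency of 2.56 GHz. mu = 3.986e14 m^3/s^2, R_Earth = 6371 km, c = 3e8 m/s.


r = 8.25547e+06 m
v = sqrt(mu/r) = 6948.6069 m/s (worst-case radial velocity)
f = 2.56 GHz = 2.56e+09 Hz
fd = 2*f*v/c = 2*2.56e+09*6948.6069/3.0e+08
fd = 118589.5584 Hz

118589.5584 Hz


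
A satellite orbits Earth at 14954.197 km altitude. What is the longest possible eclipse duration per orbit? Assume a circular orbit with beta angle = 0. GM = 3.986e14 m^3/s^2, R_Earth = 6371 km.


r = 21325.1970 km
T = 516.5348 min
Eclipse fraction = arcsin(R_E/r)/pi = arcsin(6371.0000/21325.1970)/pi
= arcsin(0.2987546)/pi = 0.09657119
Eclipse duration = 0.09657119 * 516.5348 = 49.8824 min

49.8824 minutes


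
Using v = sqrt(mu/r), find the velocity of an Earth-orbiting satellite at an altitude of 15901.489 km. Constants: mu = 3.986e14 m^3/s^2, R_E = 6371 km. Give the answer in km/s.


r = R_E + alt = 6371.0 + 15901.489 = 22272.4890 km = 2.2272489e+07 m
v = sqrt(mu/r) = sqrt(3.986e14 / 2.2272489e+07) = 4230.4276 m/s = 4.2304 km/s

4.2304 km/s


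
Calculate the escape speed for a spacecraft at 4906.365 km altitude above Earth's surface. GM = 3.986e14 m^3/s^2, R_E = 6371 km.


r = 6371.0 + 4906.365 = 11277.3650 km = 1.1277365e+07 m
v_esc = sqrt(2*mu/r) = sqrt(2*3.986e14 / 1.1277365e+07)
v_esc = 8407.7507 m/s = 8.4078 km/s

8.4078 km/s


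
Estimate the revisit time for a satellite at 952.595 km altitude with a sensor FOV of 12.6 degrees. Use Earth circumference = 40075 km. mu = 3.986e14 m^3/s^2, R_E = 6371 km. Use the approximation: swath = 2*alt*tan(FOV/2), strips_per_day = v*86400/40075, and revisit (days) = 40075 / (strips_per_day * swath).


swath = 2*952.595*tan(0.1099557) = 210.3349 km
v = sqrt(mu/r) = 7377.4536 m/s = 7.3775 km/s
strips/day = v*86400/40075 = 7.3775*86400/40075 = 15.9055
coverage/day = strips * swath = 15.9055 * 210.3349 = 3345.4775 km
revisit = 40075 / 3345.4775 = 11.9789 days

11.9789 days


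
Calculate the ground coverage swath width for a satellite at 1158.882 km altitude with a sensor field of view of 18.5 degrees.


FOV = 18.5 deg = 0.3228859 rad
swath = 2 * alt * tan(FOV/2) = 2 * 1158.882 * tan(0.161443)
swath = 2 * 1158.882 * 0.1628603
swath = 377.4718 km

377.4718 km


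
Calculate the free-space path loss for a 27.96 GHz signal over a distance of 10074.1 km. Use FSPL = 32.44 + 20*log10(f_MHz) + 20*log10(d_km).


f = 27.96 GHz = 27960.0000 MHz
d = 10074.1 km
FSPL = 32.44 + 20*log10(27960.0000) + 20*log10(10074.1)
FSPL = 32.44 + 88.9307 + 80.0641
FSPL = 201.4349 dB

201.4349 dB


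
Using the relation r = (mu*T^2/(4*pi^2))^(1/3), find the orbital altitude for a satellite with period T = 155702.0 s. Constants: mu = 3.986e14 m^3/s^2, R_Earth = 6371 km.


T = 155702.0 s
r = (mu*T^2/(4*pi^2))^(1/3) = (3.986e14 * 155702.0^2 / (4*pi^2))^(1/3)
r = 6.2554033e+07 m = 62554.0328 km
alt = r - R_E = 62554.0328 - 6371 = 56183.0328 km

56183.0328 km


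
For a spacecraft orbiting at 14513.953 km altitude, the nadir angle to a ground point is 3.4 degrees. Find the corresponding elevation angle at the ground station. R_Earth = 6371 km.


r = R_E + alt = 20884.9530 km
Law of sines in the satellite / Earth-center / ground-point triangle:
  sin(nadir)/R_E = sin(90 + el)/r  =>  cos(el) = (r/R_E)*sin(nadir)
cos(el) = (20884.9530 / 6371.0000) * sin(3.4 deg) = 0.1944139
el = arccos(0.1944139) = 78.7895 deg
(Earth-central angle = 90 - nadir - el = 7.8105 deg)

78.7895 degrees


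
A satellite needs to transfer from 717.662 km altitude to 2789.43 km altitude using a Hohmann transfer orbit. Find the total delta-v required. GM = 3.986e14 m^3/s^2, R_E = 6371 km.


r1 = 7088.6620 km = 7.088662e+06 m
r2 = 9160.4300 km = 9.16043e+06 m
dv1 = sqrt(mu/r1)*(sqrt(2*r2/(r1+r2)) - 1) = 463.7073 m/s
dv2 = sqrt(mu/r2)*(1 - sqrt(2*r1/(r1+r2))) = 434.8596 m/s
total dv = |dv1| + |dv2| = 463.7073 + 434.8596 = 898.5669 m/s = 0.8985669 km/s

0.8986 km/s


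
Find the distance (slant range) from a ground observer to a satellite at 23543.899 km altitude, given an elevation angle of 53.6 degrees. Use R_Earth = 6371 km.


h = 23543.899 km, el = 53.6 deg
d = -R_E*sin(el) + sqrt((R_E*sin(el))^2 + 2*R_E*h + h^2)
d = -6371.0000*sin(0.9354965) + sqrt((6371.0000*0.8048938)^2 + 2*6371.0000*23543.899 + 23543.899^2)
d = 24547.0566 km

24547.0566 km


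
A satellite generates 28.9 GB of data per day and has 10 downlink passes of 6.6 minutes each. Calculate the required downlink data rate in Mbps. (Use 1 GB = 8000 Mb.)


total contact time = 10 * 6.6 * 60 = 3960.0000 s
data = 28.9 GB = 231200.0000 Mb
rate = 231200.0000 / 3960.0000 = 58.3838 Mbps

58.3838 Mbps


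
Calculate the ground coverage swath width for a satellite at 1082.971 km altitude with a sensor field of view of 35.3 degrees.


FOV = 35.3 deg = 0.6161012 rad
swath = 2 * alt * tan(FOV/2) = 2 * 1082.971 * tan(0.3080506)
swath = 2 * 1082.971 * 0.3181794
swath = 689.1582 km

689.1582 km


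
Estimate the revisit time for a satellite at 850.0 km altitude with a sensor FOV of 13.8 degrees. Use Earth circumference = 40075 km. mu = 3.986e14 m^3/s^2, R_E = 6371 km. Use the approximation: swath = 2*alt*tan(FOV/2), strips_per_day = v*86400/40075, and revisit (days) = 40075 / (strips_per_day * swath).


swath = 2*850.0*tan(0.1204277) = 205.7226 km
v = sqrt(mu/r) = 7429.6777 m/s = 7.4297 km/s
strips/day = v*86400/40075 = 7.4297*86400/40075 = 16.0181
coverage/day = strips * swath = 16.0181 * 205.7226 = 3295.2791 km
revisit = 40075 / 3295.2791 = 12.1613 days

12.1613 days


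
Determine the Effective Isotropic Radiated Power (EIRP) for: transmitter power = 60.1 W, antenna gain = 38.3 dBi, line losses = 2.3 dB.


Pt = 60.1 W = 17.7887 dBW
EIRP = Pt_dBW + Gt - losses = 17.7887 + 38.3 - 2.3 = 53.7887 dBW

53.7887 dBW


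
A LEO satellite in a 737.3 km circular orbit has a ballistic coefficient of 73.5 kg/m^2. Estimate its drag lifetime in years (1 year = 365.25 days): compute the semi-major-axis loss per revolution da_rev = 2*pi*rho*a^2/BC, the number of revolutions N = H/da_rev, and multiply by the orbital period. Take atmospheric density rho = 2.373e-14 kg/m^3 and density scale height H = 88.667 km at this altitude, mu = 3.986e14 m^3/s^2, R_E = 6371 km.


a = R_E + alt = 7108.3000 km = 7.1083e+06 m
da_rev = 2*pi*rho*a^2/BC = 2*pi*2.373e-14*(7.1083e+06)^2/73.5 = 0.102499504 m per revolution
N = H/da_rev = 88667.0000 m / 0.102499504 m = 865048.0868 revolutions
P = 2*pi*sqrt(a^3/mu) = 5964.3050 s
lifetime = N*P = 865048.0868 * 5964.3050 = 5.1594106e+09 s = 59715.4008 days
years = 59715.4008 / 365.25 = 163.4919 years

163.4919 years


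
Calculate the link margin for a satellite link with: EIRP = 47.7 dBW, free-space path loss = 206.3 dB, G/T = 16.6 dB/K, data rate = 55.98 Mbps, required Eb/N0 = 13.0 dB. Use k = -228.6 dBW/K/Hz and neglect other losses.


C/N0 = EIRP - FSPL + G/T - k = 47.7 - 206.3 + 16.6 - (-228.6)
C/N0 = 86.6000 dB-Hz
R_b = 55.98 Mbps = 5.598e+07 bps -> 10*log10(R_b) = 77.4803 dB-Hz
Eb/N0 = C/N0 - 10*log10(R_b) = 86.6000 - 77.4803 = 9.1197 dB
Margin = Eb/N0 - Eb/N0_req = 9.1197 - 13.0 = -3.8803 dB (negative margin: link does not close)

-3.8803 dB


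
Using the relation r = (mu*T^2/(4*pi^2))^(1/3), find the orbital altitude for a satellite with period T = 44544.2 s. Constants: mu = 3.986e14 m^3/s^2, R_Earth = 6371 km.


T = 44544.2 s
r = (mu*T^2/(4*pi^2))^(1/3) = (3.986e14 * 44544.2^2 / (4*pi^2))^(1/3)
r = 2.7159387e+07 m = 27159.3869 km
alt = r - R_E = 27159.3869 - 6371 = 20788.3869 km

20788.3869 km


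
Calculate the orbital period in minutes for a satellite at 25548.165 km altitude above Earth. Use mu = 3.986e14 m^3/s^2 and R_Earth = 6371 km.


r = 31919.1650 km = 3.1919165e+07 m
T = 2*pi*sqrt(r^3/mu) = 2*pi*sqrt(3.2520302e+22 / 3.986e14)
T = 56752.9582 s = 945.8826 min

945.8826 minutes


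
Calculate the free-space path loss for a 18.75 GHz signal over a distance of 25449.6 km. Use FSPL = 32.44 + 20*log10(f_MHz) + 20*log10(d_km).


f = 18.75 GHz = 18750.0000 MHz
d = 25449.6 km
FSPL = 32.44 + 20*log10(18750.0000) + 20*log10(25449.6)
FSPL = 32.44 + 85.4600 + 88.1136
FSPL = 206.0136 dB

206.0136 dB


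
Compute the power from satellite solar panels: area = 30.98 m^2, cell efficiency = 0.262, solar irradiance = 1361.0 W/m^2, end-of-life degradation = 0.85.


P = area * eta * S * degradation
P = 30.98 * 0.262 * 1361.0 * 0.85
P = 9389.8738 W

9389.8738 W


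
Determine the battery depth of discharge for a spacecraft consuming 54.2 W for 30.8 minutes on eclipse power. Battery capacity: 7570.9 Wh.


E_used = P * t / 60 = 54.2 * 30.8 / 60 = 27.8227 Wh
DOD = E_used / E_total * 100 = 27.8227 / 7570.9 * 100
DOD = 0.3674948 %

0.3675 %


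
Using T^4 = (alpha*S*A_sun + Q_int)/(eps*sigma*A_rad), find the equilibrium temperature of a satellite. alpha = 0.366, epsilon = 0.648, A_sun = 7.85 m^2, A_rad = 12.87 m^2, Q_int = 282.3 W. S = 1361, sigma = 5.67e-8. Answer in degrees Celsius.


Numerator = alpha*S*A_sun + Q_int = 0.366*1361*7.85 + 282.3 = 4192.5891 W
Denominator = eps*sigma*A_rad = 0.648*5.67e-8*12.87 = 4.7286439e-07 W/K^4
T^4 = 8.8663667e+09 K^4
T = 306.8573 K = 33.7073 C

33.7073 degrees Celsius


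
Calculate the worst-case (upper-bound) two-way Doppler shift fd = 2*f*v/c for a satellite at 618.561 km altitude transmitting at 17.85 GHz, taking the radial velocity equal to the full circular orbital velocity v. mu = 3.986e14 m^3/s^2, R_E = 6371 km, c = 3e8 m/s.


r = 6.989561e+06 m
v = sqrt(mu/r) = 7551.6821 m/s (worst-case radial velocity)
f = 17.85 GHz = 1.785e+10 Hz
fd = 2*f*v/c = 2*1.785e+10*7551.6821/3.0e+08
fd = 898650.1660 Hz

898650.1660 Hz


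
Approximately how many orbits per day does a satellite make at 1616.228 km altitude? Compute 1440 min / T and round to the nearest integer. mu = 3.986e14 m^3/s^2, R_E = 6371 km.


r = 7.987228e+06 m
T = 2*pi*sqrt(r^3/mu) = 7104.0391 s = 118.4007 min
revs/day = 1440 / 118.4007 = 12.1621
Rounded: 12 revolutions per day

12 revolutions per day


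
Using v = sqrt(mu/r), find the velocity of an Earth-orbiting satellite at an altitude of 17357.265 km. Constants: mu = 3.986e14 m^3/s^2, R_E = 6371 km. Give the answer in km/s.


r = R_E + alt = 6371.0 + 17357.265 = 23728.2650 km = 2.3728265e+07 m
v = sqrt(mu/r) = sqrt(3.986e14 / 2.3728265e+07) = 4098.6011 m/s = 4.0986 km/s

4.0986 km/s


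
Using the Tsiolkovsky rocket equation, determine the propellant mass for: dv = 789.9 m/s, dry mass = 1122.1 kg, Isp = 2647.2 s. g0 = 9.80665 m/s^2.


ve = Isp * g0 = 2647.2 * 9.80665 = 25960.163880 m/s
mass ratio = exp(dv/ve) = exp(789.9/25960.163880) = 1.03089503
m_prop = m_dry * (mr - 1) = 1122.1 * (1.03089503 - 1)
m_prop = 34.6673 kg

34.6673 kg


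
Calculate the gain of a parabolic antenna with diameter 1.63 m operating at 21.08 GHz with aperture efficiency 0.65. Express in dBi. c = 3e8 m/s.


lambda = c/f = 3e8 / 2.108e+10 = 0.0142315 m
G = eta*(pi*D/lambda)^2 = 0.65*(pi*1.63/0.0142315)^2
G = 84156.3739 (linear)
G = 10*log10(84156.3739) = 49.2509 dBi

49.2509 dBi


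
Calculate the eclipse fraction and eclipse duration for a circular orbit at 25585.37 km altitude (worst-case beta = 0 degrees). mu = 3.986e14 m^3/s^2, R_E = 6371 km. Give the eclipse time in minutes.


r = 31956.3700 km
T = 947.5369 min
Eclipse fraction = arcsin(R_E/r)/pi = arcsin(6371.0000/31956.3700)/pi
= arcsin(0.1993656)/pi = 0.06388812
Eclipse duration = 0.06388812 * 947.5369 = 60.5364 min

60.5364 minutes


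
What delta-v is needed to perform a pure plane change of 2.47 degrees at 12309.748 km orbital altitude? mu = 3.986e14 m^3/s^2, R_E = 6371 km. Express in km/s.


r = 18680.7480 km = 1.8680748e+07 m
V = sqrt(mu/r) = 4619.2505 m/s
di = 2.47 deg = 0.04310963 rad
dV = 2*V*sin(di/2) = 2*4619.2505*sin(0.02155482)
dV = 199.1188 m/s = 0.1991188 km/s

0.1991 km/s


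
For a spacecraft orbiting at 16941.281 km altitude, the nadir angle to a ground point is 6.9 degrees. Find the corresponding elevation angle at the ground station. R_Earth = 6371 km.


r = R_E + alt = 23312.2810 km
Law of sines in the satellite / Earth-center / ground-point triangle:
  sin(nadir)/R_E = sin(90 + el)/r  =>  cos(el) = (r/R_E)*sin(nadir)
cos(el) = (23312.2810 / 6371.0000) * sin(6.9 deg) = 0.4395956
el = arccos(0.4395956) = 63.9219 deg
(Earth-central angle = 90 - nadir - el = 19.1781 deg)

63.9219 degrees


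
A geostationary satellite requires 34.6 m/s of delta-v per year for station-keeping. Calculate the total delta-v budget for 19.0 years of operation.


dV = rate * years = 34.6 * 19.0
dV = 657.4000 m/s

657.4000 m/s


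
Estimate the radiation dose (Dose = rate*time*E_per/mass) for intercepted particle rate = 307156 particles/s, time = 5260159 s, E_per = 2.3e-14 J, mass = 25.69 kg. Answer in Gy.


Total energy deposited = rate * time * E_per
  = 307156 * 5260159 * 2.3e-14 = 0.03716086 J
Dose = E_total / mass = 0.03716086 / 25.69
Dose = 0.001446511 Gy

0.0014 Gy


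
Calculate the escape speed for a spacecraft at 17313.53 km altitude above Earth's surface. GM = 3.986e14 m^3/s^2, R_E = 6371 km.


r = 6371.0 + 17313.53 = 23684.5300 km = 2.368453e+07 m
v_esc = sqrt(2*mu/r) = sqrt(2*3.986e14 / 2.368453e+07)
v_esc = 5801.6465 m/s = 5.8016 km/s

5.8016 km/s


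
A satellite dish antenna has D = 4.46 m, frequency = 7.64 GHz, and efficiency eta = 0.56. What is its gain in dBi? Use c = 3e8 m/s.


lambda = c/f = 3e8 / 7.64e+09 = 0.03926702 m
G = eta*(pi*D/lambda)^2 = 0.56*(pi*4.46/0.03926702)^2
G = 71301.9976 (linear)
G = 10*log10(71301.9976) = 48.5310 dBi

48.5310 dBi


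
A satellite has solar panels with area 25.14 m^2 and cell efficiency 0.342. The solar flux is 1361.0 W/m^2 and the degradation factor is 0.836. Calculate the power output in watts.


P = area * eta * S * degradation
P = 25.14 * 0.342 * 1361.0 * 0.836
P = 9782.6335 W

9782.6335 W


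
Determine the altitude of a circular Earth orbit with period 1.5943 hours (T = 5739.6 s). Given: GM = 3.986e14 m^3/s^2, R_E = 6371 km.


T = 5739.6 s
r = (mu*T^2/(4*pi^2))^(1/3) = (3.986e14 * 5739.6^2 / (4*pi^2))^(1/3)
r = 6.9286231e+06 m = 6928.6231 km
alt = r - R_E = 6928.6231 - 6371 = 557.6231 km

557.6231 km


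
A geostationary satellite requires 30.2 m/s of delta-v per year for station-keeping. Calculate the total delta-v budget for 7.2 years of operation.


dV = rate * years = 30.2 * 7.2
dV = 217.4400 m/s

217.4400 m/s


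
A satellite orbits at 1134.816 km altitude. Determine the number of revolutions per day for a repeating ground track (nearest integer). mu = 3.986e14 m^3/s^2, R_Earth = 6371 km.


r = 7.505816e+06 m
T = 2*pi*sqrt(r^3/mu) = 6471.5467 s = 107.8591 min
revs/day = 1440 / 107.8591 = 13.3507
Rounded: 13 revolutions per day

13 revolutions per day


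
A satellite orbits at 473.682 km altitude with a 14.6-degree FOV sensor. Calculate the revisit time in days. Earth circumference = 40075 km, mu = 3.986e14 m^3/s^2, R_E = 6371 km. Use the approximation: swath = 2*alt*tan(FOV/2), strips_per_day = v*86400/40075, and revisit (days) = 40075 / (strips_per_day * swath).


swath = 2*473.682*tan(0.127409) = 121.3601 km
v = sqrt(mu/r) = 7631.1855 m/s = 7.6312 km/s
strips/day = v*86400/40075 = 7.6312*86400/40075 = 16.4525
coverage/day = strips * swath = 16.4525 * 121.3601 = 1996.6790 km
revisit = 40075 / 1996.6790 = 20.0708 days

20.0708 days


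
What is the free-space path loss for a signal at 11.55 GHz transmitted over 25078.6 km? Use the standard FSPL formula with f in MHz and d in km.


f = 11.55 GHz = 11550.0000 MHz
d = 25078.6 km
FSPL = 32.44 + 20*log10(11550.0000) + 20*log10(25078.6)
FSPL = 32.44 + 81.2516 + 87.9861
FSPL = 201.6777 dB

201.6777 dB


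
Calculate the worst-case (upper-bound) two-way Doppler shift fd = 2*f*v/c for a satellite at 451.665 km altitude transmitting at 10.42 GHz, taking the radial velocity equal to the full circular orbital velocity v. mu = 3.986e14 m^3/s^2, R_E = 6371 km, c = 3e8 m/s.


r = 6.822665e+06 m
v = sqrt(mu/r) = 7643.4886 m/s (worst-case radial velocity)
f = 10.42 GHz = 1.042e+10 Hz
fd = 2*f*v/c = 2*1.042e+10*7643.4886/3.0e+08
fd = 530967.6763 Hz

530967.6763 Hz


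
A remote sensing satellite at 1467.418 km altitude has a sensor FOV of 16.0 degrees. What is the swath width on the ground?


FOV = 16.0 deg = 0.2792527 rad
swath = 2 * alt * tan(FOV/2) = 2 * 1467.418 * tan(0.1396263)
swath = 2 * 1467.418 * 0.1405408
swath = 412.4643 km

412.4643 km


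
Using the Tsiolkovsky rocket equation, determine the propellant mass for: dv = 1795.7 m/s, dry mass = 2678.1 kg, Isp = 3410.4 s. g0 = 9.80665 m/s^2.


ve = Isp * g0 = 3410.4 * 9.80665 = 33444.599160 m/s
mass ratio = exp(dv/ve) = exp(1795.7/33444.599160) = 1.05515933
m_prop = m_dry * (mr - 1) = 2678.1 * (1.05515933 - 1)
m_prop = 147.7222 kg

147.7222 kg


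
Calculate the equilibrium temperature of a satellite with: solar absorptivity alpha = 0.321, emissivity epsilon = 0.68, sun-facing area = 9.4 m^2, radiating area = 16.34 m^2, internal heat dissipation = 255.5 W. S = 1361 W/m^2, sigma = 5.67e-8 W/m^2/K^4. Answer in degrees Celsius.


Numerator = alpha*S*A_sun + Q_int = 0.321*1361*9.4 + 255.5 = 4362.1814 W
Denominator = eps*sigma*A_rad = 0.68*5.67e-8*16.34 = 6.3000504e-07 W/K^4
T^4 = 6.9240421e+09 K^4
T = 288.4629 K = 15.3129 C

15.3129 degrees Celsius


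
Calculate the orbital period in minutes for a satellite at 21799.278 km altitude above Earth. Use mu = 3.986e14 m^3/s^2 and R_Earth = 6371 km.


r = 28170.2780 km = 2.8170278e+07 m
T = 2*pi*sqrt(r^3/mu) = 2*pi*sqrt(2.2354934e+22 / 3.986e14)
T = 47054.1487 s = 784.2358 min

784.2358 minutes


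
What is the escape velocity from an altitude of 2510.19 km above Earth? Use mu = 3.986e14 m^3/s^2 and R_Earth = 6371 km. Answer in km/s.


r = 6371.0 + 2510.19 = 8881.1900 km = 8.88119e+06 m
v_esc = sqrt(2*mu/r) = sqrt(2*3.986e14 / 8.88119e+06)
v_esc = 9474.3203 m/s = 9.4743 km/s

9.4743 km/s


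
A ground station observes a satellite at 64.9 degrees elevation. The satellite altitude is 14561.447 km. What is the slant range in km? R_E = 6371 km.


h = 14561.447 km, el = 64.9 deg
d = -R_E*sin(el) + sqrt((R_E*sin(el))^2 + 2*R_E*h + h^2)
d = -6371.0000*sin(1.1327) + sqrt((6371.0000*0.9055688)^2 + 2*6371.0000*14561.447 + 14561.447^2)
d = 14987.8712 km

14987.8712 km


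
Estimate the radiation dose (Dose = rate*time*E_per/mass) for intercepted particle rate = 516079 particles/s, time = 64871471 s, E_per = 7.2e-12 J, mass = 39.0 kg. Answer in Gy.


Total energy deposited = rate * time * E_per
  = 516079 * 64871471 * 7.2e-12 = 241.0474 J
Dose = E_total / mass = 241.0474 / 39.0
Dose = 6.1807 Gy

6.1807 Gy


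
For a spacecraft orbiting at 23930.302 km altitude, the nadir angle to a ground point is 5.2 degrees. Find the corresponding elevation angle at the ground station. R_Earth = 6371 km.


r = R_E + alt = 30301.3020 km
Law of sines in the satellite / Earth-center / ground-point triangle:
  sin(nadir)/R_E = sin(90 + el)/r  =>  cos(el) = (r/R_E)*sin(nadir)
cos(el) = (30301.3020 / 6371.0000) * sin(5.2 deg) = 0.4310603
el = arccos(0.4310603) = 64.4651 deg
(Earth-central angle = 90 - nadir - el = 20.3349 deg)

64.4651 degrees


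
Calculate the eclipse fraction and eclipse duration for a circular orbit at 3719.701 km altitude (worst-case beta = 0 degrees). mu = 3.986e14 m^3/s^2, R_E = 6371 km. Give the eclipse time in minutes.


r = 10090.7010 km
T = 168.1287 min
Eclipse fraction = arcsin(R_E/r)/pi = arcsin(6371.0000/10090.7010)/pi
= arcsin(0.6313734)/pi = 0.2175084
Eclipse duration = 0.2175084 * 168.1287 = 36.5694 min

36.5694 minutes


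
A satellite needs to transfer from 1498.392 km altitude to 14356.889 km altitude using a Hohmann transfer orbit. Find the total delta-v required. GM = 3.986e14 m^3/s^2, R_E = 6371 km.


r1 = 7869.3920 km = 7.869392e+06 m
r2 = 20727.8890 km = 2.0727889e+07 m
dv1 = sqrt(mu/r1)*(sqrt(2*r2/(r1+r2)) - 1) = 1451.9442 m/s
dv2 = sqrt(mu/r2)*(1 - sqrt(2*r1/(r1+r2))) = 1131.9905 m/s
total dv = |dv1| + |dv2| = 1451.9442 + 1131.9905 = 2583.9347 m/s = 2.5839 km/s

2.5839 km/s


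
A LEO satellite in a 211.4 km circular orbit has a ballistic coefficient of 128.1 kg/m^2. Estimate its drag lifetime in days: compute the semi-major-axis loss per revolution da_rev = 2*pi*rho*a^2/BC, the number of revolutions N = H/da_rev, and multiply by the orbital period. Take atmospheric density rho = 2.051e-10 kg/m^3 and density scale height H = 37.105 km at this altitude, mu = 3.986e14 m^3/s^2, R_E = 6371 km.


a = R_E + alt = 6582.4000 km = 6.5824e+06 m
da_rev = 2*pi*rho*a^2/BC = 2*pi*2.051e-10*(6.5824e+06)^2/128.1 = 435.877989 m per revolution
N = H/da_rev = 37105.0000 m / 435.877989 m = 85.1270 revolutions
P = 2*pi*sqrt(a^3/mu) = 5314.8086 s
lifetime = N*P = 85.1270 * 5314.8086 = 452433.8842 s = 5.2365 days

5.2365 days


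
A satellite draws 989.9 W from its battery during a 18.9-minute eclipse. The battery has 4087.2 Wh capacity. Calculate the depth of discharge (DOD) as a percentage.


E_used = P * t / 60 = 989.9 * 18.9 / 60 = 311.8185 Wh
DOD = E_used / E_total * 100 = 311.8185 / 4087.2 * 100
DOD = 7.6291 %

7.6291 %


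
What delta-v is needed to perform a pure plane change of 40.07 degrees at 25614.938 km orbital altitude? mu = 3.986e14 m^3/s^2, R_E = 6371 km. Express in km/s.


r = 31985.9380 km = 3.1985938e+07 m
V = sqrt(mu/r) = 3530.1170 m/s
di = 40.07 deg = 0.6993534 rad
dV = 2*V*sin(di/2) = 2*3530.1170*sin(0.3496767)
dV = 2418.7946 m/s = 2.4188 km/s

2.4188 km/s


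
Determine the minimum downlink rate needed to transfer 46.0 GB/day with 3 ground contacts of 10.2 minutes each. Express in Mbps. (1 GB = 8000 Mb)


total contact time = 3 * 10.2 * 60 = 1836.0000 s
data = 46.0 GB = 368000.0000 Mb
rate = 368000.0000 / 1836.0000 = 200.4357 Mbps

200.4357 Mbps


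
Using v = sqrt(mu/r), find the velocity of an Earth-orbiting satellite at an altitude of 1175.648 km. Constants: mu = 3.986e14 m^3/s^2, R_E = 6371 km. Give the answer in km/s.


r = R_E + alt = 6371.0 + 1175.648 = 7546.6480 km = 7.546648e+06 m
v = sqrt(mu/r) = sqrt(3.986e14 / 7.546648e+06) = 7267.6098 m/s = 7.2676 km/s

7.2676 km/s


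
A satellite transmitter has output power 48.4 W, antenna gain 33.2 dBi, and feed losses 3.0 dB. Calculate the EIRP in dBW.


Pt = 48.4 W = 16.8485 dBW
EIRP = Pt_dBW + Gt - losses = 16.8485 + 33.2 - 3.0 = 47.0485 dBW

47.0485 dBW


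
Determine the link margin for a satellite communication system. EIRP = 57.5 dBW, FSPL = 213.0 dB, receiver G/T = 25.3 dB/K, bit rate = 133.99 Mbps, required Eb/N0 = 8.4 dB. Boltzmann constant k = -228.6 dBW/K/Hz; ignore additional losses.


C/N0 = EIRP - FSPL + G/T - k = 57.5 - 213.0 + 25.3 - (-228.6)
C/N0 = 98.4000 dB-Hz
R_b = 133.99 Mbps = 1.3399e+08 bps -> 10*log10(R_b) = 81.2707 dB-Hz
Eb/N0 = C/N0 - 10*log10(R_b) = 98.4000 - 81.2707 = 17.1293 dB
Margin = Eb/N0 - Eb/N0_req = 17.1293 - 8.4 = 8.7293 dB (link closes)

8.7293 dB


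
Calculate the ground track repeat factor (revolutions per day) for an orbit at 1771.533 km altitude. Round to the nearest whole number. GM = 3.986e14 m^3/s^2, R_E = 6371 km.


r = 8.142533e+06 m
T = 2*pi*sqrt(r^3/mu) = 7312.2413 s = 121.8707 min
revs/day = 1440 / 121.8707 = 11.8158
Rounded: 12 revolutions per day

12 revolutions per day


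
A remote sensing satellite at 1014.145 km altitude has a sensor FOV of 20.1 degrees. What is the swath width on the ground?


FOV = 20.1 deg = 0.3508112 rad
swath = 2 * alt * tan(FOV/2) = 2 * 1014.145 * tan(0.1754056)
swath = 2 * 1014.145 * 0.1772269
swath = 359.4676 km

359.4676 km


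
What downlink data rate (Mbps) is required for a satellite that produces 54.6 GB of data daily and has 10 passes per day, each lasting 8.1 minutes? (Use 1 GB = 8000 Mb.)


total contact time = 10 * 8.1 * 60 = 4860.0000 s
data = 54.6 GB = 436800.0000 Mb
rate = 436800.0000 / 4860.0000 = 89.8765 Mbps

89.8765 Mbps


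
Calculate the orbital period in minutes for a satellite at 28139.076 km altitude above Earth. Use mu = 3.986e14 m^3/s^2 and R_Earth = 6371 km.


r = 34510.0760 km = 3.4510076e+07 m
T = 2*pi*sqrt(r^3/mu) = 2*pi*sqrt(4.1099614e+22 / 3.986e14)
T = 63801.3833 s = 1063.3564 min

1063.3564 minutes


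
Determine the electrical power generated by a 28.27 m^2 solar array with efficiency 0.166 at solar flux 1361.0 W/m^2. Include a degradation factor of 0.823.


P = area * eta * S * degradation
P = 28.27 * 0.166 * 1361.0 * 0.823
P = 5256.4418 W

5256.4418 W


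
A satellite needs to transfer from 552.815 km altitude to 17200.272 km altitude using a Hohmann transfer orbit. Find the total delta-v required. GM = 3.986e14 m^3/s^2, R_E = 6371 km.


r1 = 6923.8150 km = 6.923815e+06 m
r2 = 23571.2720 km = 2.3571272e+07 m
dv1 = sqrt(mu/r1)*(sqrt(2*r2/(r1+r2)) - 1) = 1846.3665 m/s
dv2 = sqrt(mu/r2)*(1 - sqrt(2*r1/(r1+r2))) = 1341.1420 m/s
total dv = |dv1| + |dv2| = 1846.3665 + 1341.1420 = 3187.5086 m/s = 3.1875 km/s

3.1875 km/s


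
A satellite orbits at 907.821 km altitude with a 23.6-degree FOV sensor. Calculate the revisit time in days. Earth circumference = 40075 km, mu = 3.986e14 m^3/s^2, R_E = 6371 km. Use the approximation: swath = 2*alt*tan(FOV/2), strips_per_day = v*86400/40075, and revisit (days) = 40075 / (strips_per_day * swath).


swath = 2*907.821*tan(0.2059489) = 379.3074 km
v = sqrt(mu/r) = 7400.1092 m/s = 7.4001 km/s
strips/day = v*86400/40075 = 7.4001*86400/40075 = 15.9543
coverage/day = strips * swath = 15.9543 * 379.3074 = 6051.5918 km
revisit = 40075 / 6051.5918 = 6.6222 days

6.6222 days


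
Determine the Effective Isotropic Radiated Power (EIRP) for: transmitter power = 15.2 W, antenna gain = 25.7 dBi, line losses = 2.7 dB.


Pt = 15.2 W = 11.8184 dBW
EIRP = Pt_dBW + Gt - losses = 11.8184 + 25.7 - 2.7 = 34.8184 dBW

34.8184 dBW


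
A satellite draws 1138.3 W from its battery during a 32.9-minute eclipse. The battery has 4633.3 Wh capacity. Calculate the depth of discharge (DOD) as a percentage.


E_used = P * t / 60 = 1138.3 * 32.9 / 60 = 624.1678 Wh
DOD = E_used / E_total * 100 = 624.1678 / 4633.3 * 100
DOD = 13.4713 %

13.4713 %


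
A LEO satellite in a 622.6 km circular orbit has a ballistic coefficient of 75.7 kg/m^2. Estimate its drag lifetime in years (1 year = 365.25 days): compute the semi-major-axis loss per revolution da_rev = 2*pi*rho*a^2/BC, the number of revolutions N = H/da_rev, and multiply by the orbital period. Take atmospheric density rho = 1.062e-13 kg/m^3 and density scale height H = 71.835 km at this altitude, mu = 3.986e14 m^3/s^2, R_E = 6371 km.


a = R_E + alt = 6993.6000 km = 6.9936e+06 m
da_rev = 2*pi*rho*a^2/BC = 2*pi*1.062e-13*(6.9936e+06)^2/75.7 = 0.431131826 m per revolution
N = H/da_rev = 71835.0000 m / 0.431131826 m = 166619.5711 revolutions
P = 2*pi*sqrt(a^3/mu) = 5820.5283 s
lifetime = N*P = 166619.5711 * 5820.5283 = 9.6981393e+08 s = 11224.6982 days
years = 11224.6982 / 365.25 = 30.7315 years

30.7315 years


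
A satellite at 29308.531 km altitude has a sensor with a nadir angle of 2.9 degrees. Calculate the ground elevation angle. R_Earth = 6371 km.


r = R_E + alt = 35679.5310 km
Law of sines in the satellite / Earth-center / ground-point triangle:
  sin(nadir)/R_E = sin(90 + el)/r  =>  cos(el) = (r/R_E)*sin(nadir)
cos(el) = (35679.5310 / 6371.0000) * sin(2.9 deg) = 0.2833358
el = arccos(0.2833358) = 73.5406 deg
(Earth-central angle = 90 - nadir - el = 13.5594 deg)

73.5406 degrees


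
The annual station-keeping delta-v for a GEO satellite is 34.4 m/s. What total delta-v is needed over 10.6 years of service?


dV = rate * years = 34.4 * 10.6
dV = 364.6400 m/s

364.6400 m/s
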